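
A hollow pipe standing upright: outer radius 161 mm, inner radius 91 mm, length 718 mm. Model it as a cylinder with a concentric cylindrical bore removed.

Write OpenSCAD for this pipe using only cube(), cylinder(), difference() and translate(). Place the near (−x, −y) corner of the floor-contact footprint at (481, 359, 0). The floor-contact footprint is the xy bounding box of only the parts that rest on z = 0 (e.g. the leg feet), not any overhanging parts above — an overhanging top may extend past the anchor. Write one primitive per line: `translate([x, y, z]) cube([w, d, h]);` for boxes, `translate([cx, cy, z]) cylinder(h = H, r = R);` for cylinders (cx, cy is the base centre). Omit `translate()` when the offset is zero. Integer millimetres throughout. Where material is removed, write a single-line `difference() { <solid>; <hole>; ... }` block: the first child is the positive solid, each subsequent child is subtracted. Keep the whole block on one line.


difference() { translate([642, 520, 0]) cylinder(h = 718, r = 161); translate([642, 520, 0]) cylinder(h = 718, r = 91); }


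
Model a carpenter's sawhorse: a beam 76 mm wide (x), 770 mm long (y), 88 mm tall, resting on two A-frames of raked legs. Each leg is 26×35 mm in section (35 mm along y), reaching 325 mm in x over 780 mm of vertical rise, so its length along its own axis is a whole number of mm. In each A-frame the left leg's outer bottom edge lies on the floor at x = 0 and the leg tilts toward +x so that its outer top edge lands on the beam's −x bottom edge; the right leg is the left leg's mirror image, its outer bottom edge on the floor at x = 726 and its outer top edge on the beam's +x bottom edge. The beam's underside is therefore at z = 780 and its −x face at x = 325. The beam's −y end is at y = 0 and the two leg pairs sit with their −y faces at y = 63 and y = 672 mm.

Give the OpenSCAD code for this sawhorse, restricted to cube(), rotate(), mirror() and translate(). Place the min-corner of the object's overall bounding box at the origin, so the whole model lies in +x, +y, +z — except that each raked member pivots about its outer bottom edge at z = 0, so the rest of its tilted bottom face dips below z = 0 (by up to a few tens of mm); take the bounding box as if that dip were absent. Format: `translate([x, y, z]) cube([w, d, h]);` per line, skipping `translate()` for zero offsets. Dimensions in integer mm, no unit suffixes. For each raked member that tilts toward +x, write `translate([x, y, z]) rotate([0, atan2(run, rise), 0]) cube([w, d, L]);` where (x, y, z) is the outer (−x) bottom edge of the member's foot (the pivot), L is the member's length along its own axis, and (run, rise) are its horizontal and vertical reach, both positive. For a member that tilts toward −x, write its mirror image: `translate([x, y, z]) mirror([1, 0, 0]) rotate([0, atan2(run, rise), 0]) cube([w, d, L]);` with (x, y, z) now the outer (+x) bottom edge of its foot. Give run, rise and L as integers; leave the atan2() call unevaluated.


translate([325, 0, 780]) cube([76, 770, 88]);
translate([0, 63, 0]) rotate([0, atan2(325, 780), 0]) cube([26, 35, 845]);
translate([726, 63, 0]) mirror([1, 0, 0]) rotate([0, atan2(325, 780), 0]) cube([26, 35, 845]);
translate([0, 672, 0]) rotate([0, atan2(325, 780), 0]) cube([26, 35, 845]);
translate([726, 672, 0]) mirror([1, 0, 0]) rotate([0, atan2(325, 780), 0]) cube([26, 35, 845]);


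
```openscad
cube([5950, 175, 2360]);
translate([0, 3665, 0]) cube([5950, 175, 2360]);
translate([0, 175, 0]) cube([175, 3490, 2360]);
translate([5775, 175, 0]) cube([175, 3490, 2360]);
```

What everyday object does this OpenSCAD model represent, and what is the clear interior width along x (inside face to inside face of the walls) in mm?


A house (or room) frame. The interior width is 5600 mm.

Four 2360 mm walls enclosing a rectangle with no floor or roof — a room or house frame. Outside width is 5950 mm and wall thickness is 175 mm, so the interior width is 5950 − 2 × 175 = 5600 mm.


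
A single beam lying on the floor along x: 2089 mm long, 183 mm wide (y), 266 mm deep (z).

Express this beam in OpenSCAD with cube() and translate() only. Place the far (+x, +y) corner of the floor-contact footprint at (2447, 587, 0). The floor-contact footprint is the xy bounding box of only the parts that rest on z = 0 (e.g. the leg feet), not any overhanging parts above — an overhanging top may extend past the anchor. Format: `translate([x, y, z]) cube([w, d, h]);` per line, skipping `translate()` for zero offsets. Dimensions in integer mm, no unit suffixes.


translate([358, 404, 0]) cube([2089, 183, 266]);


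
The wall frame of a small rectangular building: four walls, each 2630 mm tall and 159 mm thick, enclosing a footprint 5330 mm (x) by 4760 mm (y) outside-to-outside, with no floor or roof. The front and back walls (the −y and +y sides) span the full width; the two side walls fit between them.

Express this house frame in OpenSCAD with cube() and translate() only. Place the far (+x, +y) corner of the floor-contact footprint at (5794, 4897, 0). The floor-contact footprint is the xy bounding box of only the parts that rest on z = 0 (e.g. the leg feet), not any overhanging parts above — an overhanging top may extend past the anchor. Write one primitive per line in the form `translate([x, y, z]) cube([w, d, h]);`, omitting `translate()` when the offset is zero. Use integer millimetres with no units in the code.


translate([464, 137, 0]) cube([5330, 159, 2630]);
translate([464, 4738, 0]) cube([5330, 159, 2630]);
translate([464, 296, 0]) cube([159, 4442, 2630]);
translate([5635, 296, 0]) cube([159, 4442, 2630]);


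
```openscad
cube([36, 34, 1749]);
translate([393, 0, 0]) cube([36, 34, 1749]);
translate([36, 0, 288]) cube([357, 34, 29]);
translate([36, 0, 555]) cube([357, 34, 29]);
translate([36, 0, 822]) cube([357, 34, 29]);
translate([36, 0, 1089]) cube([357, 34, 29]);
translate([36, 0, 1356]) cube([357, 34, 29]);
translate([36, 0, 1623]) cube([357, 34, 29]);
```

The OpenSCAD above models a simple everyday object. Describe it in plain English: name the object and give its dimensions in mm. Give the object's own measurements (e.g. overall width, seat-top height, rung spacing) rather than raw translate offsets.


A straight ladder. Two 36×34 mm vertical rails, 1749 mm tall, stand 429 mm apart (outside-to-outside) with their front faces coplanar on the −y side. 6 rungs, each 34 mm deep and 29 mm tall, span between the inner faces of the rails, front faces flush with the rails. The lowest rung's underside is at z = 288 mm and rungs are spaced 267 mm apart (underside to underside).


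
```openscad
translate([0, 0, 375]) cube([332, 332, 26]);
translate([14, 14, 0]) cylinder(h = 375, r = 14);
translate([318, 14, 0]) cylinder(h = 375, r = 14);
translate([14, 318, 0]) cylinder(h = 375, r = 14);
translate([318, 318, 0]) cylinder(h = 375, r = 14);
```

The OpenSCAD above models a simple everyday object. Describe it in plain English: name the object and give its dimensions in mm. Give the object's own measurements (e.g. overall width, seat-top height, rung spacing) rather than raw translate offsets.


A four-legged stool. The seat is a 332×332×26 mm slab whose top surface is at z = 401 mm; four round legs, each 28 mm in diameter, run from the floor (z = 0) to the underside of the seat, each leg's axis is inset half a diameter from the nearest pair of seat edges (so the leg's bounding box is flush with the corner).


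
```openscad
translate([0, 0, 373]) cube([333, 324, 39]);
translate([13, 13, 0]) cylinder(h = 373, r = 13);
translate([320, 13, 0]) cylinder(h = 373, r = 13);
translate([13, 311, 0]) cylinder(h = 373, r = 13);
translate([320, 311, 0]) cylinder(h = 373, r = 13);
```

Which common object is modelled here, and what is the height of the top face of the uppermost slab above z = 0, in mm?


A stool. The seat height is 412 mm.

A 333×324×39 slab at z = 373 on four corner cylinders — a stool. The seat top is 373 + 39 = 412 mm.


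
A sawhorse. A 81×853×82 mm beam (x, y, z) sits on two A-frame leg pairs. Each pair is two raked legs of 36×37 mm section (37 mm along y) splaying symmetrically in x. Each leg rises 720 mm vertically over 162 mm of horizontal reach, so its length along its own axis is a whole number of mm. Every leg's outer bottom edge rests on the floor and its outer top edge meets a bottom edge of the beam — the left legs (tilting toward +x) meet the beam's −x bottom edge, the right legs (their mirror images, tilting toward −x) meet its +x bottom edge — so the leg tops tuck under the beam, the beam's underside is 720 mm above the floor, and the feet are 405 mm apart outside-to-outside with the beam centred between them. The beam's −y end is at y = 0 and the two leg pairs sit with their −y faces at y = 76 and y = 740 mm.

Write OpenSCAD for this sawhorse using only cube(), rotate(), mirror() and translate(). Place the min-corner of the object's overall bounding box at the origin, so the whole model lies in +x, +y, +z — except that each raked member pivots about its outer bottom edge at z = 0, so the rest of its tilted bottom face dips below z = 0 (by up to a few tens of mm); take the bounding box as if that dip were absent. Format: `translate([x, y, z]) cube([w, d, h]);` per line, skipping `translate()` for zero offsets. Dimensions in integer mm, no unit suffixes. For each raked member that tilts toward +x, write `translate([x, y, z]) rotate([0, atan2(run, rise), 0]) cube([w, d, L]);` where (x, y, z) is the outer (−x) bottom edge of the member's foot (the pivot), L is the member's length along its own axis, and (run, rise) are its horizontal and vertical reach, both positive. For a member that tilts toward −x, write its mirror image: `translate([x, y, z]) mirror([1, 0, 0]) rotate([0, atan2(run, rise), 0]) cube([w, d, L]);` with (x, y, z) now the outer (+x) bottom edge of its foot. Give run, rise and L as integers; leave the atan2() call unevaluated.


// leg length = √(162² + 720²) = 738
// right-leg outer foot x = 2·162 + 81 = 405
// beam min-corner = (162, 0, 720)
translate([162, 0, 720]) cube([81, 853, 82]);
translate([0, 76, 0]) rotate([0, atan2(162, 720), 0]) cube([36, 37, 738]);
translate([405, 76, 0]) mirror([1, 0, 0]) rotate([0, atan2(162, 720), 0]) cube([36, 37, 738]);
translate([0, 740, 0]) rotate([0, atan2(162, 720), 0]) cube([36, 37, 738]);
translate([405, 740, 0]) mirror([1, 0, 0]) rotate([0, atan2(162, 720), 0]) cube([36, 37, 738]);


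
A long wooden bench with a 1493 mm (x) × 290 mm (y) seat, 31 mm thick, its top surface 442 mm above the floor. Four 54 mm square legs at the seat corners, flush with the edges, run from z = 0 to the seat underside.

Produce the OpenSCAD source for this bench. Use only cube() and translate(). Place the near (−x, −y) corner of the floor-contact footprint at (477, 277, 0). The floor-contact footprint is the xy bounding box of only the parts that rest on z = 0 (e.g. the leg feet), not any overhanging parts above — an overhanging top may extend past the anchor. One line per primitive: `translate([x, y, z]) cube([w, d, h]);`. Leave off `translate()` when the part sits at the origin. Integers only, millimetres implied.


translate([477, 277, 411]) cube([1493, 290, 31]);
translate([477, 277, 0]) cube([54, 54, 411]);
translate([477, 513, 0]) cube([54, 54, 411]);
translate([1916, 277, 0]) cube([54, 54, 411]);
translate([1916, 513, 0]) cube([54, 54, 411]);


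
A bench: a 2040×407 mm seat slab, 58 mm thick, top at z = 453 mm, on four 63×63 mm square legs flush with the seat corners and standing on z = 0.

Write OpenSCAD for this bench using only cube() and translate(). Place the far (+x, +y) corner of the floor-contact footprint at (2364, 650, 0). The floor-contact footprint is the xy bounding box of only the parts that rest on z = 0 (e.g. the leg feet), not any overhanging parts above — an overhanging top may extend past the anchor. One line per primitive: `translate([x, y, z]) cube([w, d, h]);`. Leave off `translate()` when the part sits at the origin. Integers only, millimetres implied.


translate([324, 243, 395]) cube([2040, 407, 58]);
translate([324, 243, 0]) cube([63, 63, 395]);
translate([324, 587, 0]) cube([63, 63, 395]);
translate([2301, 243, 0]) cube([63, 63, 395]);
translate([2301, 587, 0]) cube([63, 63, 395]);


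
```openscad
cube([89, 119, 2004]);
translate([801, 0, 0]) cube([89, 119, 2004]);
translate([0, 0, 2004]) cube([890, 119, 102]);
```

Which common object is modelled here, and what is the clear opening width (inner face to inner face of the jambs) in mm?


A door frame. The clear opening width is 712 mm.

Two 2004 mm tall posts with a header on top — a door frame. The left jamb is 89 mm wide at x = 0; the right jamb starts at x = 801. The clear opening is 801 − 89 = 712 mm.


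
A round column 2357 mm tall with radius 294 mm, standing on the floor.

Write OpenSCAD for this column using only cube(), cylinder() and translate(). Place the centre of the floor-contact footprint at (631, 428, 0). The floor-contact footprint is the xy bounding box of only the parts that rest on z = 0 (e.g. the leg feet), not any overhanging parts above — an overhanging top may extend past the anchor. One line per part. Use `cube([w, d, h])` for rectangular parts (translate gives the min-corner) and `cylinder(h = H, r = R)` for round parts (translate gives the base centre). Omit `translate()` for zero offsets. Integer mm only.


translate([631, 428, 0]) cylinder(h = 2357, r = 294);


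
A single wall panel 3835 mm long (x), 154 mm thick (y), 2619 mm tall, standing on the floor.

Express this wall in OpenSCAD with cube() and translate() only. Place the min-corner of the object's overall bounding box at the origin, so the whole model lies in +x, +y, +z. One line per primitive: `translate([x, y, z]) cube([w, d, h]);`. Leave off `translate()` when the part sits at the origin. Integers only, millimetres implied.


cube([3835, 154, 2619]);


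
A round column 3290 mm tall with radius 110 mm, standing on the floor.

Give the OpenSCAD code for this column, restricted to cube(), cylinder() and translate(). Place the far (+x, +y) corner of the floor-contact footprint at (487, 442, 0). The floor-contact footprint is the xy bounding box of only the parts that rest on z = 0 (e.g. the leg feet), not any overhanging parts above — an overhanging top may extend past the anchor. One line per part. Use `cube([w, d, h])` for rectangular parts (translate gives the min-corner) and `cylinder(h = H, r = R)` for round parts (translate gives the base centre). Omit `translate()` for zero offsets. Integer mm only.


translate([377, 332, 0]) cylinder(h = 3290, r = 110);


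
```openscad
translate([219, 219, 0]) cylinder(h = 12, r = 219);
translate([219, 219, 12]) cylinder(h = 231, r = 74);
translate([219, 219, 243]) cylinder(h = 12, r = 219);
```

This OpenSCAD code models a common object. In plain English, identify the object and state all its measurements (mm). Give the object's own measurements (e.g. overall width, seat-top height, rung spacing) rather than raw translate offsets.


A spool: two coaxial disc flanges of radius 219 mm and thickness 12 mm, joined by a core cylinder of radius 74 mm and height 231 mm. The lower flange rests on z = 0 and the three cylinders share a vertical axis.


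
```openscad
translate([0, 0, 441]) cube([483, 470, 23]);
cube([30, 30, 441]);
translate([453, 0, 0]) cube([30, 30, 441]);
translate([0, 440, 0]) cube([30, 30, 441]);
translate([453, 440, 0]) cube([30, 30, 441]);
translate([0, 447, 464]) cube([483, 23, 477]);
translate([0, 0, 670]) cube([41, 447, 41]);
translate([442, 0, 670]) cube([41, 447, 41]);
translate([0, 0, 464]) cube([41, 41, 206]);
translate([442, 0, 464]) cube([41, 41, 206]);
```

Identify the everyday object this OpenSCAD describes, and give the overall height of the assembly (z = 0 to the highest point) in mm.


A chair. The overall height is 941 mm.

A slab on four corner posts with a tall panel at the back — a chair. The seat slab sits at z = 441 with thickness 23, and the 477 mm backrest starts at the seat top, so the overall height is 441 + 23 + 477 = 941 mm.


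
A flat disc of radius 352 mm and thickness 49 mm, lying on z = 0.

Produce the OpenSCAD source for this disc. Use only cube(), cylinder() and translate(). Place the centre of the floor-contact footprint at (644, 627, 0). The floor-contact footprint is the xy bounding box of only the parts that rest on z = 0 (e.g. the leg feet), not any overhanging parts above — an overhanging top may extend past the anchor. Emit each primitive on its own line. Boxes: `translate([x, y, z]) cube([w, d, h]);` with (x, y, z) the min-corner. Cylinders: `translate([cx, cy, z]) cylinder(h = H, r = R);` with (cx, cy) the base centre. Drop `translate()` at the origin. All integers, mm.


translate([644, 627, 0]) cylinder(h = 49, r = 352);


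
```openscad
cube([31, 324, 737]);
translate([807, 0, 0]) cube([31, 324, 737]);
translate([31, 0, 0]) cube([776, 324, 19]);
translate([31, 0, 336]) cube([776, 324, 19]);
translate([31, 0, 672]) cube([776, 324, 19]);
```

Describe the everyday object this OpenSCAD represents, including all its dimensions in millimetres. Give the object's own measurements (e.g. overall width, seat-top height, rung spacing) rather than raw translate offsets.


An open bookshelf. Two side panels, each 31 mm thick, 324 mm deep and 737 mm tall, stand 838 mm apart (outside-to-outside). Between them sit 3 shelves, each 19 mm thick and 324 mm deep, spanning the full gap between the sides. The bottom shelf rests on the floor (its underside at z = 0) and the clear gap between one shelf's top and the next shelf's underside is 317 mm.


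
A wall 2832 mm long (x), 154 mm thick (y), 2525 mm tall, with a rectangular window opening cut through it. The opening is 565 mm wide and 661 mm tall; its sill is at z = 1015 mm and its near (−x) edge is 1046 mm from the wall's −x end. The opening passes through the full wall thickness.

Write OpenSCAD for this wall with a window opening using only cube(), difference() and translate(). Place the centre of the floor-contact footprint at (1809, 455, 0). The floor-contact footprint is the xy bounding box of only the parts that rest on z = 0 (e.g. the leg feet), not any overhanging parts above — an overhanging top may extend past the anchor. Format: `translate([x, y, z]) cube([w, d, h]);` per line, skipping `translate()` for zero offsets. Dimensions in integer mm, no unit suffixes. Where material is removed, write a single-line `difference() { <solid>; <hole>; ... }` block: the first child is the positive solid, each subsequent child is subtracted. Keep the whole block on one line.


difference() { translate([393, 378, 0]) cube([2832, 154, 2525]); translate([1439, 378, 1015]) cube([565, 154, 661]); }


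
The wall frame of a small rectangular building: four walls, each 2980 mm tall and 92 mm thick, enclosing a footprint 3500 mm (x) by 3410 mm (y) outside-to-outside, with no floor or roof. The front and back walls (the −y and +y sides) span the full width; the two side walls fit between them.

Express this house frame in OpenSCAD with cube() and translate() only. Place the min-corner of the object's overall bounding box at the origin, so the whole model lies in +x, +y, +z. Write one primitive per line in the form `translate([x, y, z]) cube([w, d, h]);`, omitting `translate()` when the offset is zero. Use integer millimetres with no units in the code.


cube([3500, 92, 2980]);
translate([0, 3318, 0]) cube([3500, 92, 2980]);
translate([0, 92, 0]) cube([92, 3226, 2980]);
translate([3408, 92, 0]) cube([92, 3226, 2980]);


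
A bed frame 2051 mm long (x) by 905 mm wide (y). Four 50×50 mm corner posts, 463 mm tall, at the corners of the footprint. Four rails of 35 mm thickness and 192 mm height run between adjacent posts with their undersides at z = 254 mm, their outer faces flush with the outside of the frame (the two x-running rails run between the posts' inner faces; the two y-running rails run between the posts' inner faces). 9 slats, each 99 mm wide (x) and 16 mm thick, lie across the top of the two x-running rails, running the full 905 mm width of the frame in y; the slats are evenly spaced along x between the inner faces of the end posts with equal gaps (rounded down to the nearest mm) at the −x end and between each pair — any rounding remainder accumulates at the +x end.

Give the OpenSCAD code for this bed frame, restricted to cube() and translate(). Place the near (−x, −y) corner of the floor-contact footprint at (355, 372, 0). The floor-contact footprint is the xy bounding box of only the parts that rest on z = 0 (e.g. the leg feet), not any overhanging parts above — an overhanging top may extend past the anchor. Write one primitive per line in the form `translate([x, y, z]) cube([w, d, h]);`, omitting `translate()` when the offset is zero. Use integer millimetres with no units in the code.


// slat z = rail_z + rail_h = 254 + 192 = 446
// slat gap = ⌊(1951 − 9·99) / 10⌋ = 106
translate([355, 372, 0]) cube([50, 50, 463]);
translate([355, 1227, 0]) cube([50, 50, 463]);
translate([2356, 372, 0]) cube([50, 50, 463]);
translate([2356, 1227, 0]) cube([50, 50, 463]);
translate([405, 372, 254]) cube([1951, 35, 192]);
translate([405, 1242, 254]) cube([1951, 35, 192]);
translate([355, 422, 254]) cube([35, 805, 192]);
translate([2371, 422, 254]) cube([35, 805, 192]);
translate([511, 372, 446]) cube([99, 905, 16]);
translate([716, 372, 446]) cube([99, 905, 16]);
translate([921, 372, 446]) cube([99, 905, 16]);
translate([1126, 372, 446]) cube([99, 905, 16]);
translate([1331, 372, 446]) cube([99, 905, 16]);
translate([1536, 372, 446]) cube([99, 905, 16]);
translate([1741, 372, 446]) cube([99, 905, 16]);
translate([1946, 372, 446]) cube([99, 905, 16]);
translate([2151, 372, 446]) cube([99, 905, 16]);


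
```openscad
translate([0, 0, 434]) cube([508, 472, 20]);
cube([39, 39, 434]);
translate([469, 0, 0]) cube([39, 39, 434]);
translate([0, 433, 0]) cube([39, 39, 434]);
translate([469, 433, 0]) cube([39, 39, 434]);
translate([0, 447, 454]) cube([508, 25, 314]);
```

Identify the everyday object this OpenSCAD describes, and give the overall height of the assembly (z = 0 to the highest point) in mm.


A chair. The overall height is 768 mm.

A slab on four corner posts with a tall panel at the back — a chair. The seat slab sits at z = 434 with thickness 20, and the 314 mm backrest starts at the seat top, so the overall height is 434 + 20 + 314 = 768 mm.


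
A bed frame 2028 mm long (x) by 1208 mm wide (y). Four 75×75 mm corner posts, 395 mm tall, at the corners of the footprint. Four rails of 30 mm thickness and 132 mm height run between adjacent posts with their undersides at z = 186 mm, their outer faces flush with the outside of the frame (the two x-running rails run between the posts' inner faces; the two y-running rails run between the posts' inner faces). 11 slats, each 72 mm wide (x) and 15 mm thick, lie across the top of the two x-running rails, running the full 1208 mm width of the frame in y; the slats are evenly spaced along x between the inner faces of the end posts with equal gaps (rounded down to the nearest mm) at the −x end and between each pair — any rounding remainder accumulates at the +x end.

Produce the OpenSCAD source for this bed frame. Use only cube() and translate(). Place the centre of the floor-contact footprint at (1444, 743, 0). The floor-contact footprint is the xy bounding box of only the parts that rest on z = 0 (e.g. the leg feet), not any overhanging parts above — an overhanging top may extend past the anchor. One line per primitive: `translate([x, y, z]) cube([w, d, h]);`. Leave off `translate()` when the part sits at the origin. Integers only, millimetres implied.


translate([430, 139, 0]) cube([75, 75, 395]);
translate([430, 1272, 0]) cube([75, 75, 395]);
translate([2383, 139, 0]) cube([75, 75, 395]);
translate([2383, 1272, 0]) cube([75, 75, 395]);
translate([505, 139, 186]) cube([1878, 30, 132]);
translate([505, 1317, 186]) cube([1878, 30, 132]);
translate([430, 214, 186]) cube([30, 1058, 132]);
translate([2428, 214, 186]) cube([30, 1058, 132]);
translate([595, 139, 318]) cube([72, 1208, 15]);
translate([757, 139, 318]) cube([72, 1208, 15]);
translate([919, 139, 318]) cube([72, 1208, 15]);
translate([1081, 139, 318]) cube([72, 1208, 15]);
translate([1243, 139, 318]) cube([72, 1208, 15]);
translate([1405, 139, 318]) cube([72, 1208, 15]);
translate([1567, 139, 318]) cube([72, 1208, 15]);
translate([1729, 139, 318]) cube([72, 1208, 15]);
translate([1891, 139, 318]) cube([72, 1208, 15]);
translate([2053, 139, 318]) cube([72, 1208, 15]);
translate([2215, 139, 318]) cube([72, 1208, 15]);


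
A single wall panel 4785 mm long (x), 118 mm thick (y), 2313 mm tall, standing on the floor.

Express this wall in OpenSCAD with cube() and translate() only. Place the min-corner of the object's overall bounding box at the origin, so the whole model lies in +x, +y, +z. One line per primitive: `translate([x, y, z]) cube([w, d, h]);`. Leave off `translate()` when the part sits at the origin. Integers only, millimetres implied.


cube([4785, 118, 2313]);


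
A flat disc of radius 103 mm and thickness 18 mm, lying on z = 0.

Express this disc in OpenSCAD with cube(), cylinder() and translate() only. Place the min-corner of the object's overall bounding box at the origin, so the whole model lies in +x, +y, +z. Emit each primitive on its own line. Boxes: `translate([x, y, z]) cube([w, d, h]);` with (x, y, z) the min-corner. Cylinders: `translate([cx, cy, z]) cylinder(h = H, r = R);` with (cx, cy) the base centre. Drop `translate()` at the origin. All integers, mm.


translate([103, 103, 0]) cylinder(h = 18, r = 103);


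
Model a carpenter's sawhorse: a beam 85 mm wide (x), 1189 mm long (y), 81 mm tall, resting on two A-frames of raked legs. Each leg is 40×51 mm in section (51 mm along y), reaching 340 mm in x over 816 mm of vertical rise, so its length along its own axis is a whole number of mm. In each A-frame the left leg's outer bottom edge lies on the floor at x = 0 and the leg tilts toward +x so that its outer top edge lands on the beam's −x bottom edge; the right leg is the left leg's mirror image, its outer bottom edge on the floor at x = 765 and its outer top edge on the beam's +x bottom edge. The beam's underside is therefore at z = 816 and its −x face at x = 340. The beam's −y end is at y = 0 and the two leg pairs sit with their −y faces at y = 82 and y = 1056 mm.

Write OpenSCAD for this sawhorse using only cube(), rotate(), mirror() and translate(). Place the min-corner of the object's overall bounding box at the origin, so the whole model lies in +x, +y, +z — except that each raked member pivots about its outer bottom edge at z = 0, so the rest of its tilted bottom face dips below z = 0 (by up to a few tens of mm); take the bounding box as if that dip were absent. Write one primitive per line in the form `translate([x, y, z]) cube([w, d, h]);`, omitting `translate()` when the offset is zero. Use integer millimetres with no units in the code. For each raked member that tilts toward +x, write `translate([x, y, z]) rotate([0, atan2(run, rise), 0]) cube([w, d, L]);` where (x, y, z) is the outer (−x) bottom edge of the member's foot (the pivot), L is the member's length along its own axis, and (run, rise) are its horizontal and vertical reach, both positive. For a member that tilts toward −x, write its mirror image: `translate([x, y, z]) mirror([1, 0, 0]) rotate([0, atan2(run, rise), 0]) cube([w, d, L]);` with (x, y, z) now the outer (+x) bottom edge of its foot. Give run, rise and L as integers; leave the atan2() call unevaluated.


// leg length = √(340² + 816²) = 884
// right-leg outer foot x = 2·340 + 85 = 765
// beam min-corner = (340, 0, 816)
translate([340, 0, 816]) cube([85, 1189, 81]);
translate([0, 82, 0]) rotate([0, atan2(340, 816), 0]) cube([40, 51, 884]);
translate([765, 82, 0]) mirror([1, 0, 0]) rotate([0, atan2(340, 816), 0]) cube([40, 51, 884]);
translate([0, 1056, 0]) rotate([0, atan2(340, 816), 0]) cube([40, 51, 884]);
translate([765, 1056, 0]) mirror([1, 0, 0]) rotate([0, atan2(340, 816), 0]) cube([40, 51, 884]);


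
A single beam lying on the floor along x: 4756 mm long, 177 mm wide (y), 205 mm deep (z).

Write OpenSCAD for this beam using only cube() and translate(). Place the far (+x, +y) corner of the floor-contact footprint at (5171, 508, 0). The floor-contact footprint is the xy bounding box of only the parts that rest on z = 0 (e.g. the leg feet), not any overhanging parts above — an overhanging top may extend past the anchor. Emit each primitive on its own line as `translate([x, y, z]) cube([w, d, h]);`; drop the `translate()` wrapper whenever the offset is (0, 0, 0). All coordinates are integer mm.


translate([415, 331, 0]) cube([4756, 177, 205]);


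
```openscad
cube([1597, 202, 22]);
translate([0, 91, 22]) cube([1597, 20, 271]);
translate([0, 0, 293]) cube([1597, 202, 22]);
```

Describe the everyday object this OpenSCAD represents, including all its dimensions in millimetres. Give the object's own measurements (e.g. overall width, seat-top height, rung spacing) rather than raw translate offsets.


An I-beam lying along x, 1597 mm long. Overall section height 315 mm. Two flanges 202 mm wide (y) and 22 mm thick, one on the floor and one at the top; a web 20 mm thick runs between them, centred on the flange width.


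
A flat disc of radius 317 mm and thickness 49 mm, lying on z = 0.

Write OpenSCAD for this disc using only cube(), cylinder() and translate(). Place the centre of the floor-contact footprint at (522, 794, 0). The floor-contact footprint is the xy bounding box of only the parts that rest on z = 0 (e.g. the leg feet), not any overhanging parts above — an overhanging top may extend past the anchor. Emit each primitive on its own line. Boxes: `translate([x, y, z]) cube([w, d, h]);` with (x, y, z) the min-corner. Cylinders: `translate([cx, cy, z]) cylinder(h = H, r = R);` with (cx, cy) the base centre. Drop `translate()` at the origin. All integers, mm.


translate([522, 794, 0]) cylinder(h = 49, r = 317);


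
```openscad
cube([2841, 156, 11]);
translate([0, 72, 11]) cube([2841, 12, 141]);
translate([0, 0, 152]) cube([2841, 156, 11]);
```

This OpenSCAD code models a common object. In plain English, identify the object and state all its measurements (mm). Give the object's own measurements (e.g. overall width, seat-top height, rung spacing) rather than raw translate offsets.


An I-beam lying along x, 2841 mm long. Overall section height 163 mm. Two flanges 156 mm wide (y) and 11 mm thick, one on the floor and one at the top; a web 12 mm thick runs between them, centred on the flange width.


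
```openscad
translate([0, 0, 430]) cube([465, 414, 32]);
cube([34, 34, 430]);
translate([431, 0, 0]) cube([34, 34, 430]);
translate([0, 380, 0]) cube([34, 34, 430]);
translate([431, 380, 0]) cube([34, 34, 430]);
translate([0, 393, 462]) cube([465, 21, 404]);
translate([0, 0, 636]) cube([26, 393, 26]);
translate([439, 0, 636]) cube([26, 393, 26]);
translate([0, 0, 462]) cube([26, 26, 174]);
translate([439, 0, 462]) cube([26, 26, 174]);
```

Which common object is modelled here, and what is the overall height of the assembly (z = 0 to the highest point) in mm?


A chair. The overall height is 866 mm.

A slab on four corner posts with a tall panel at the back — a chair. The seat slab sits at z = 430 with thickness 32, and the 404 mm backrest starts at the seat top, so the overall height is 430 + 32 + 404 = 866 mm.


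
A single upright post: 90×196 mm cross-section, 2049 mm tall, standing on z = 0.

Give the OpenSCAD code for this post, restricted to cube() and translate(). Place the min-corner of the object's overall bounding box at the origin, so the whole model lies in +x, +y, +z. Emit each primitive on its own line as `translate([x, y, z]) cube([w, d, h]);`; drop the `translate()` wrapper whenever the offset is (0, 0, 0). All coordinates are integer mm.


cube([90, 196, 2049]);


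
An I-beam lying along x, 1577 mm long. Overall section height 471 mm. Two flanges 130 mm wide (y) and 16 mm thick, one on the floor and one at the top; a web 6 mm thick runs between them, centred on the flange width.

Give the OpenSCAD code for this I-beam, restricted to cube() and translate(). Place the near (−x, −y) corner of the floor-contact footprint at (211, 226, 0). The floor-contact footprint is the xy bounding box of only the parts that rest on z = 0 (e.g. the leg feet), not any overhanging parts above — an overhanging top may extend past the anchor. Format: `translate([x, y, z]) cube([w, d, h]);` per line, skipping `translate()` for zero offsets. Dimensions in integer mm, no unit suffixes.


translate([211, 226, 0]) cube([1577, 130, 16]);
translate([211, 288, 16]) cube([1577, 6, 439]);
translate([211, 226, 455]) cube([1577, 130, 16]);


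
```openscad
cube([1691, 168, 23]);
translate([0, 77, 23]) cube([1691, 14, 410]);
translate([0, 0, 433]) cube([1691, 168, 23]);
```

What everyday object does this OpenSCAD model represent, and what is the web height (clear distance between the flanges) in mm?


An I-beam. The web height is 410 mm.

Two wide flanges with a thin centred web — an I-beam. Overall 456 mm minus two 23 mm flanges gives a web of 456 − 2·23 = 410 mm.


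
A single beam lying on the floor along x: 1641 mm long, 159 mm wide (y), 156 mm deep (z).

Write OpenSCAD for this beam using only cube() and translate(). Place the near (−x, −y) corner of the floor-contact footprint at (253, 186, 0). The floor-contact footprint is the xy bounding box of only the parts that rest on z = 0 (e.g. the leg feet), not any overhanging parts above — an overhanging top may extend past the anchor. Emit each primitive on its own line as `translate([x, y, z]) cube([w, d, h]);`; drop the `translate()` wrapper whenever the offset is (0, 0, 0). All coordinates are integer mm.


translate([253, 186, 0]) cube([1641, 159, 156]);


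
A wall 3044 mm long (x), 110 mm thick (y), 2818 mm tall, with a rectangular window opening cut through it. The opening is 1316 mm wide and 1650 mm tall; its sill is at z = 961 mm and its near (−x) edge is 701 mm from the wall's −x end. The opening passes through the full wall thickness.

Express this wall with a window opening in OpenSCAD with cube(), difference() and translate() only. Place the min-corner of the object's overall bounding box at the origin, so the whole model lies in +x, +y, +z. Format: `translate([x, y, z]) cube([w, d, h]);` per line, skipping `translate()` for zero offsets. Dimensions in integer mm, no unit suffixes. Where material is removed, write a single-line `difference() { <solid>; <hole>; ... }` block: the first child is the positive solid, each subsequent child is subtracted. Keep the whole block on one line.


difference() { cube([3044, 110, 2818]); translate([701, 0, 961]) cube([1316, 110, 1650]); }


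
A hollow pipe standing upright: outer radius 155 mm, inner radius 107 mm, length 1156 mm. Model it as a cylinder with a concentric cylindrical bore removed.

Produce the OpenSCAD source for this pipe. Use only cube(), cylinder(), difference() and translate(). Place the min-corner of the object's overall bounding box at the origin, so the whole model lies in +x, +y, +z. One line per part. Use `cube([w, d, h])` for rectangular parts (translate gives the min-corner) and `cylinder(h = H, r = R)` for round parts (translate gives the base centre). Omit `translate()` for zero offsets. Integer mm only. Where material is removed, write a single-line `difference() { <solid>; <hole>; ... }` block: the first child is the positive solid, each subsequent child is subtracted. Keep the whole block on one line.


difference() { translate([155, 155, 0]) cylinder(h = 1156, r = 155); translate([155, 155, 0]) cylinder(h = 1156, r = 107); }


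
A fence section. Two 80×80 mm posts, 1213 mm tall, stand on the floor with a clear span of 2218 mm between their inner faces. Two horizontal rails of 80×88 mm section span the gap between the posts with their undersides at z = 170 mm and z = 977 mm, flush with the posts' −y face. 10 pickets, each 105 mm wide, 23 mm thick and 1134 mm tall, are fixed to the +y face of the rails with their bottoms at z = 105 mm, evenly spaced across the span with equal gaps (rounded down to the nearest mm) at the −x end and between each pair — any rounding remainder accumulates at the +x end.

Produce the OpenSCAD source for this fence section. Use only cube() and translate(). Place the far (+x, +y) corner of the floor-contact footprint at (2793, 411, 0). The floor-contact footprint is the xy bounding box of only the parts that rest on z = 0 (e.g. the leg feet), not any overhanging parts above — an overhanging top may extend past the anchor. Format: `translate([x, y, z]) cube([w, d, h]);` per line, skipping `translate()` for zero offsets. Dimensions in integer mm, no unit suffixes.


translate([415, 331, 0]) cube([80, 80, 1213]);
translate([2713, 331, 0]) cube([80, 80, 1213]);
translate([495, 331, 170]) cube([2218, 80, 88]);
translate([495, 331, 977]) cube([2218, 80, 88]);
translate([601, 411, 105]) cube([105, 23, 1134]);
translate([812, 411, 105]) cube([105, 23, 1134]);
translate([1023, 411, 105]) cube([105, 23, 1134]);
translate([1234, 411, 105]) cube([105, 23, 1134]);
translate([1445, 411, 105]) cube([105, 23, 1134]);
translate([1656, 411, 105]) cube([105, 23, 1134]);
translate([1867, 411, 105]) cube([105, 23, 1134]);
translate([2078, 411, 105]) cube([105, 23, 1134]);
translate([2289, 411, 105]) cube([105, 23, 1134]);
translate([2500, 411, 105]) cube([105, 23, 1134]);


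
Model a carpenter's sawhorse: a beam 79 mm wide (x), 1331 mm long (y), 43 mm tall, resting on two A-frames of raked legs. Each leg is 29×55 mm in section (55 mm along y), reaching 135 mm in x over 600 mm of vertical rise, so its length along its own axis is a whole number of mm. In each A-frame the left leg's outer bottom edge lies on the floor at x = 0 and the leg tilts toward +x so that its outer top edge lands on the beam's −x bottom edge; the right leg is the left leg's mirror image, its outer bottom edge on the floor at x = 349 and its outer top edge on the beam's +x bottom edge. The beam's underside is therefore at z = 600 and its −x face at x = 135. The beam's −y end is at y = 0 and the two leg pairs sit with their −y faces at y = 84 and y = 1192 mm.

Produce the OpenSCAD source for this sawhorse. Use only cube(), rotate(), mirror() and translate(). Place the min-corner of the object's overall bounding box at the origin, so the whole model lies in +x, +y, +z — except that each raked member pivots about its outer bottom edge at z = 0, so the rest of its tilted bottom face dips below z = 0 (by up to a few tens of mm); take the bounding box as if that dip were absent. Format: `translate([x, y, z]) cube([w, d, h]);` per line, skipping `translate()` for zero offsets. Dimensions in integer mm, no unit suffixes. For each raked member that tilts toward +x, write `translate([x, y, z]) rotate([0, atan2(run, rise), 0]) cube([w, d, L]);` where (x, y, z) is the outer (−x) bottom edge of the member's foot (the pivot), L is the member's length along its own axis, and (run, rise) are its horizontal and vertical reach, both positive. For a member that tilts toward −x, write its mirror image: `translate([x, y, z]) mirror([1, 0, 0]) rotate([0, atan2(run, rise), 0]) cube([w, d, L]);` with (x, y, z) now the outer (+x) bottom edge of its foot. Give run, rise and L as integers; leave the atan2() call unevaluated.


translate([135, 0, 600]) cube([79, 1331, 43]);
translate([0, 84, 0]) rotate([0, atan2(135, 600), 0]) cube([29, 55, 615]);
translate([349, 84, 0]) mirror([1, 0, 0]) rotate([0, atan2(135, 600), 0]) cube([29, 55, 615]);
translate([0, 1192, 0]) rotate([0, atan2(135, 600), 0]) cube([29, 55, 615]);
translate([349, 1192, 0]) mirror([1, 0, 0]) rotate([0, atan2(135, 600), 0]) cube([29, 55, 615]);


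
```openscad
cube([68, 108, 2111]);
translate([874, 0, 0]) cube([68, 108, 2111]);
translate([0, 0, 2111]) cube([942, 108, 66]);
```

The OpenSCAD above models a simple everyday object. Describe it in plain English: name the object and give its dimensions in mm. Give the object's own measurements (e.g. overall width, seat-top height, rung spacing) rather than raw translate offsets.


A door frame. The clear opening is 806 mm wide and 2111 mm high. Two 68 mm wide jambs, 108 mm deep, stand either side of the opening from the floor to the top of the opening. A 66 mm thick head sits across the top of both jambs, spanning the full outside width of the frame.
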